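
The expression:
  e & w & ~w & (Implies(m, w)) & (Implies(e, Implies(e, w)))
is never true.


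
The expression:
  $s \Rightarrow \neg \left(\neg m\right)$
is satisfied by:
  {m: True, s: False}
  {s: False, m: False}
  {s: True, m: True}


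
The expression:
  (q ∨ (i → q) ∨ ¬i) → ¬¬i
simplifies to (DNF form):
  i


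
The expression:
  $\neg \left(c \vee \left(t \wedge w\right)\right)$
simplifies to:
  $\neg c \wedge \left(\neg t \vee \neg w\right)$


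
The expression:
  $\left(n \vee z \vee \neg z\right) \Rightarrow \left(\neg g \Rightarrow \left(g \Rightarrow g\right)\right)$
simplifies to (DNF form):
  $\text{True}$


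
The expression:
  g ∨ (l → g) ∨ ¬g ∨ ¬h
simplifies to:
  True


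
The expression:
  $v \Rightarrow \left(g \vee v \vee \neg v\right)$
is always true.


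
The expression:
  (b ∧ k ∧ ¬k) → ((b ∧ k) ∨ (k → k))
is always true.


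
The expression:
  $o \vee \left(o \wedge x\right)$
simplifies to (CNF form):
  $o$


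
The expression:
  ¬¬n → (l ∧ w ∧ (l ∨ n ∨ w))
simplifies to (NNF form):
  (l ∧ w) ∨ ¬n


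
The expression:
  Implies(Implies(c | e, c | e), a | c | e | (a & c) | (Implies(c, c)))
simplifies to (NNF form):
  True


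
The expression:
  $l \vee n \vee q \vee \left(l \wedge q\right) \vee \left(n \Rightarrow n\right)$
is always true.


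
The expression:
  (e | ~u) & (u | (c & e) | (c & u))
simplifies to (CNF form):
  e & (c | u)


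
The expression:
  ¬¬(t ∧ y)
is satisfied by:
  {t: True, y: True}


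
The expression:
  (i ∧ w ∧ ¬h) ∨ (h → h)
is always true.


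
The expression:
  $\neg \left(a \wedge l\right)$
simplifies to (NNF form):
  $\neg a \vee \neg l$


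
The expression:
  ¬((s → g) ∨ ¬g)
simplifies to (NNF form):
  False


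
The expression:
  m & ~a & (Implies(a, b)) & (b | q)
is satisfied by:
  {m: True, b: True, q: True, a: False}
  {m: True, b: True, q: False, a: False}
  {m: True, q: True, b: False, a: False}


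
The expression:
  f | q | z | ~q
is always true.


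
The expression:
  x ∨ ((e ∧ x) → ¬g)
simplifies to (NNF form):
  True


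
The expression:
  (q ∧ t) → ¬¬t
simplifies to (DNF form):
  True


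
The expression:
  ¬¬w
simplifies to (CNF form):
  w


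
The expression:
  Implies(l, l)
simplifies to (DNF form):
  True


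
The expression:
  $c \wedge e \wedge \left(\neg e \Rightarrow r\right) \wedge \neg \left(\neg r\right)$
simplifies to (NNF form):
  $c \wedge e \wedge r$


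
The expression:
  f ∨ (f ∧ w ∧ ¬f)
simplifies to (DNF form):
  f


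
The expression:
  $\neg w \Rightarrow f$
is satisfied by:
  {w: True, f: True}
  {w: True, f: False}
  {f: True, w: False}


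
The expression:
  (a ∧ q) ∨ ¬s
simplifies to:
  (a ∧ q) ∨ ¬s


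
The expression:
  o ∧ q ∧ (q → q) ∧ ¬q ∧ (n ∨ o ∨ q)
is never true.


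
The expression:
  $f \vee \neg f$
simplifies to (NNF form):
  $\text{True}$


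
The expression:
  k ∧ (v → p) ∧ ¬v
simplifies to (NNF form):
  k ∧ ¬v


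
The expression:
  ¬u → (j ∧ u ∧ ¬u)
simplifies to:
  u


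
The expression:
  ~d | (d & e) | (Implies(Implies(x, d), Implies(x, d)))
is always true.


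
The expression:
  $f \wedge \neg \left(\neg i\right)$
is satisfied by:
  {i: True, f: True}


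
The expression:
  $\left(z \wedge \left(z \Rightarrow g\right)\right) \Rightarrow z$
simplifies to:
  $\text{True}$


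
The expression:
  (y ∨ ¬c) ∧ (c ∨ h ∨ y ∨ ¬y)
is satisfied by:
  {y: True, c: False}
  {c: False, y: False}
  {c: True, y: True}


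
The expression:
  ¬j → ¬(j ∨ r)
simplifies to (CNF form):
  j ∨ ¬r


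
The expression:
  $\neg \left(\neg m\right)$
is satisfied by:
  {m: True}


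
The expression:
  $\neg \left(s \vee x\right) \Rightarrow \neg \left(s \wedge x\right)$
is always true.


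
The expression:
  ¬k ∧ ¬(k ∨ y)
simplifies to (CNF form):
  ¬k ∧ ¬y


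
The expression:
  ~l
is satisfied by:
  {l: False}


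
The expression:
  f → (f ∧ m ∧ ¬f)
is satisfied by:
  {f: False}


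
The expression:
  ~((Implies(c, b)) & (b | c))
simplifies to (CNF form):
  ~b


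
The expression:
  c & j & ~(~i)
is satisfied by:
  {c: True, i: True, j: True}


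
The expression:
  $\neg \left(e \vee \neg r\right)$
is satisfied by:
  {r: True, e: False}


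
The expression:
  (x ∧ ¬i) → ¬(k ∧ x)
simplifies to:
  i ∨ ¬k ∨ ¬x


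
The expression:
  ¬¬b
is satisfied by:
  {b: True}


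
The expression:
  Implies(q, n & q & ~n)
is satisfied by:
  {q: False}


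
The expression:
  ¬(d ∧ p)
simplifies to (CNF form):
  ¬d ∨ ¬p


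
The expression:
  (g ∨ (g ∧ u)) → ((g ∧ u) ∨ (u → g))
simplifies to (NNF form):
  True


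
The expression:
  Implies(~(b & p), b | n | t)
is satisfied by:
  {n: True, b: True, t: True}
  {n: True, b: True, t: False}
  {n: True, t: True, b: False}
  {n: True, t: False, b: False}
  {b: True, t: True, n: False}
  {b: True, t: False, n: False}
  {t: True, b: False, n: False}


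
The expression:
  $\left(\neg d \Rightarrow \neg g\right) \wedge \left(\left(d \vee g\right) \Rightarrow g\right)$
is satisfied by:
  {d: False, g: False}
  {g: True, d: True}


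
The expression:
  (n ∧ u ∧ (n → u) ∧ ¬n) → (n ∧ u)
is always true.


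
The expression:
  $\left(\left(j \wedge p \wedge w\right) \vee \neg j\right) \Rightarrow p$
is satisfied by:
  {p: True, j: True}
  {p: True, j: False}
  {j: True, p: False}


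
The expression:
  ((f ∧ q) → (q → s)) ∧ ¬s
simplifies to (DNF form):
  (¬f ∧ ¬s) ∨ (¬q ∧ ¬s)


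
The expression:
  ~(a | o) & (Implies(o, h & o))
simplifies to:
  ~a & ~o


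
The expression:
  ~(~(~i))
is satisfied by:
  {i: False}


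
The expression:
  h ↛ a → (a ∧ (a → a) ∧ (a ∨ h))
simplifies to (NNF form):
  a ∨ ¬h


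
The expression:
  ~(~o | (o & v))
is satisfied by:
  {o: True, v: False}


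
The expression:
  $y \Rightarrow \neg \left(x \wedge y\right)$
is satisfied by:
  {y: False, x: False}
  {x: True, y: False}
  {y: True, x: False}


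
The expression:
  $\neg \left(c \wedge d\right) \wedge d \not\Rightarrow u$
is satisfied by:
  {d: True, u: False, c: False}


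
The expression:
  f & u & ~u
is never true.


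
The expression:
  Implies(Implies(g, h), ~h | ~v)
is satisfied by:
  {h: False, v: False}
  {v: True, h: False}
  {h: True, v: False}


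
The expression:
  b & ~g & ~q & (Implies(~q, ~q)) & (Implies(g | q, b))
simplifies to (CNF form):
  b & ~g & ~q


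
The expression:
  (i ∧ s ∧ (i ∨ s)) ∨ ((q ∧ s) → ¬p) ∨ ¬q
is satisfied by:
  {i: True, s: False, q: False, p: False}
  {i: False, s: False, q: False, p: False}
  {i: True, p: True, s: False, q: False}
  {p: True, i: False, s: False, q: False}
  {i: True, q: True, p: False, s: False}
  {q: True, p: False, s: False, i: False}
  {i: True, p: True, q: True, s: False}
  {p: True, q: True, i: False, s: False}
  {i: True, s: True, p: False, q: False}
  {s: True, p: False, q: False, i: False}
  {i: True, p: True, s: True, q: False}
  {p: True, s: True, i: False, q: False}
  {i: True, q: True, s: True, p: False}
  {q: True, s: True, p: False, i: False}
  {i: True, p: True, q: True, s: True}


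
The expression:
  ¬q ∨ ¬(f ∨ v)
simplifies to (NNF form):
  (¬f ∧ ¬v) ∨ ¬q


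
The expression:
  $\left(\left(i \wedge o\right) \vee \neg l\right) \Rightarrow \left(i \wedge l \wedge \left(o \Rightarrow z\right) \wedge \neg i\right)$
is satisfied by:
  {l: True, o: False, i: False}
  {i: True, l: True, o: False}
  {o: True, l: True, i: False}


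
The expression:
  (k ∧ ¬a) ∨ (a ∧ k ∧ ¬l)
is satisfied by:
  {k: True, l: False, a: False}
  {a: True, k: True, l: False}
  {l: True, k: True, a: False}


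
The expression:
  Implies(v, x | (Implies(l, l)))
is always true.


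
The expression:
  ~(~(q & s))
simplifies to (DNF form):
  q & s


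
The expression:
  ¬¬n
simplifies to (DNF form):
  n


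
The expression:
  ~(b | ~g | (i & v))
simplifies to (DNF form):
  (g & ~b & ~i) | (g & ~b & ~v)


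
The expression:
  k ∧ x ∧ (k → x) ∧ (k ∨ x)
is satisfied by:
  {x: True, k: True}


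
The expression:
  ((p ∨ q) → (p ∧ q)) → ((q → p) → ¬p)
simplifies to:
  ¬p ∨ ¬q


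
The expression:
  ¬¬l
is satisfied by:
  {l: True}


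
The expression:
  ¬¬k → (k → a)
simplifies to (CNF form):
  a ∨ ¬k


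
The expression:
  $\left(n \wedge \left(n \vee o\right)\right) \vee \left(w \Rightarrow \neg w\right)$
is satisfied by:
  {n: True, w: False}
  {w: False, n: False}
  {w: True, n: True}


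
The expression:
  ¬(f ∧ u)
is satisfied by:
  {u: False, f: False}
  {f: True, u: False}
  {u: True, f: False}


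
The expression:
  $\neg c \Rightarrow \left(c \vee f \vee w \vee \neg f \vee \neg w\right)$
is always true.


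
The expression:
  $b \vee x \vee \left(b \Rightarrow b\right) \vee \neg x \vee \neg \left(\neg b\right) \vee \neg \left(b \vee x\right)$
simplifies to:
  $\text{True}$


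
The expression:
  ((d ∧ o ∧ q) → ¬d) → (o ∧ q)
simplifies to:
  o ∧ q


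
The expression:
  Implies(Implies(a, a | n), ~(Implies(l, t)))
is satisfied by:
  {l: True, t: False}


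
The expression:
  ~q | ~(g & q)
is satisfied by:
  {g: False, q: False}
  {q: True, g: False}
  {g: True, q: False}


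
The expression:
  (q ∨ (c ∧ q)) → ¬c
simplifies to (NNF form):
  ¬c ∨ ¬q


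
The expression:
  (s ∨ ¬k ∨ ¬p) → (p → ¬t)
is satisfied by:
  {k: True, s: False, t: False, p: False}
  {k: False, s: False, t: False, p: False}
  {s: True, k: True, p: False, t: False}
  {s: True, p: False, k: False, t: False}
  {p: True, k: True, s: False, t: False}
  {p: True, k: False, s: False, t: False}
  {p: True, s: True, k: True, t: False}
  {p: True, s: True, k: False, t: False}
  {t: True, k: True, s: False, p: False}
  {t: True, k: False, s: False, p: False}
  {t: True, s: True, k: True, p: False}
  {t: True, s: True, k: False, p: False}
  {p: True, t: True, k: True, s: False}


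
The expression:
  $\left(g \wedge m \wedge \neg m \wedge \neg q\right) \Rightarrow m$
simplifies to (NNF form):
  $\text{True}$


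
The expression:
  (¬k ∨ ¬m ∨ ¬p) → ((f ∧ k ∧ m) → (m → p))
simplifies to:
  p ∨ ¬f ∨ ¬k ∨ ¬m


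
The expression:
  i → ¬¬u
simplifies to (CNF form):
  u ∨ ¬i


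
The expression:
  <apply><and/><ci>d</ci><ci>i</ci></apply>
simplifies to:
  <apply><and/><ci>d</ci><ci>i</ci></apply>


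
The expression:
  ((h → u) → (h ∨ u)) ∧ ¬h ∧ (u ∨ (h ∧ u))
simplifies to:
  u ∧ ¬h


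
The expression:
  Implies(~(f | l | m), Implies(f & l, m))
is always true.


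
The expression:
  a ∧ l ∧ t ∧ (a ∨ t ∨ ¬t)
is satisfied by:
  {t: True, a: True, l: True}


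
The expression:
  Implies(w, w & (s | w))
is always true.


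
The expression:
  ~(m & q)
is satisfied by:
  {m: False, q: False}
  {q: True, m: False}
  {m: True, q: False}


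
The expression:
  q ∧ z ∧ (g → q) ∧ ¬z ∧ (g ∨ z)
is never true.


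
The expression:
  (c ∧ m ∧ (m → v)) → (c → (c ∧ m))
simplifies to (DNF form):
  True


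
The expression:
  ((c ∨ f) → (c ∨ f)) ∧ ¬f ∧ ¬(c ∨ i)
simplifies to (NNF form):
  ¬c ∧ ¬f ∧ ¬i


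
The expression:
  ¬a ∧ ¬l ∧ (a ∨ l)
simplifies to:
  False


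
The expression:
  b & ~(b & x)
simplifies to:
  b & ~x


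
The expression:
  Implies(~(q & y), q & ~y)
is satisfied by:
  {q: True}


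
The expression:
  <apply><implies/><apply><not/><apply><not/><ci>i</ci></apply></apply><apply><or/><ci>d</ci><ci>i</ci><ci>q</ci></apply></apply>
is always true.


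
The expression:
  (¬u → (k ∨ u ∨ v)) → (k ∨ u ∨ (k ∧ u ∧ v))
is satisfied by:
  {k: True, u: True, v: False}
  {k: True, v: False, u: False}
  {u: True, v: False, k: False}
  {u: False, v: False, k: False}
  {k: True, u: True, v: True}
  {k: True, v: True, u: False}
  {u: True, v: True, k: False}


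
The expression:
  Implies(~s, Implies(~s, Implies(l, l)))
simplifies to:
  True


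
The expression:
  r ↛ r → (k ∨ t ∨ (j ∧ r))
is always true.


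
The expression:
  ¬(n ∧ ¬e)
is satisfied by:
  {e: True, n: False}
  {n: False, e: False}
  {n: True, e: True}


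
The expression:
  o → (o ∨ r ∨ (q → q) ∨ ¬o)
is always true.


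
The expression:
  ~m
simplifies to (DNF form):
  ~m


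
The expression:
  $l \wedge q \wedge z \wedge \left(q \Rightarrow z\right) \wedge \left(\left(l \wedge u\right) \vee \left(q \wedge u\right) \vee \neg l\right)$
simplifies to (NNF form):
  $l \wedge q \wedge u \wedge z$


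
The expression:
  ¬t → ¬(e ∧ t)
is always true.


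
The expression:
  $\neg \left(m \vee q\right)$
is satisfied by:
  {q: False, m: False}


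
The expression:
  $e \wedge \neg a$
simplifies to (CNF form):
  $e \wedge \neg a$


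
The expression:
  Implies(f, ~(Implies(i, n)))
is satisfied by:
  {i: True, f: False, n: False}
  {i: False, f: False, n: False}
  {n: True, i: True, f: False}
  {n: True, i: False, f: False}
  {f: True, i: True, n: False}


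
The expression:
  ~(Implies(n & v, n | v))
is never true.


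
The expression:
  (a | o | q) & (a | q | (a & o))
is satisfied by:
  {a: True, q: True}
  {a: True, q: False}
  {q: True, a: False}


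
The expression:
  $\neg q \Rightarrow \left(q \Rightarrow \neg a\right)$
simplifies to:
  $\text{True}$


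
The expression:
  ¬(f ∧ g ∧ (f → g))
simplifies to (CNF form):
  ¬f ∨ ¬g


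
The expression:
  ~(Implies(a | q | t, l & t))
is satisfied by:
  {q: True, a: True, t: False, l: False}
  {q: True, a: False, t: False, l: False}
  {a: True, l: False, q: False, t: False}
  {l: True, q: True, a: True, t: False}
  {l: True, q: True, a: False, t: False}
  {l: True, a: True, q: False, t: False}
  {t: True, q: True, a: True, l: False}
  {t: True, q: True, a: False, l: False}
  {t: True, a: True, q: False, l: False}
  {t: True, a: False, q: False, l: False}


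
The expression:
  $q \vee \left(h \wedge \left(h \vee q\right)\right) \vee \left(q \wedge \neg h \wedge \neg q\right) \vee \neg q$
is always true.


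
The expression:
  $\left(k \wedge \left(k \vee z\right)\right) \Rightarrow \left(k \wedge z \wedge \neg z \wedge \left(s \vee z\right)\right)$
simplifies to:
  $\neg k$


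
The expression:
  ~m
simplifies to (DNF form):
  ~m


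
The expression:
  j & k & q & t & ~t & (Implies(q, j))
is never true.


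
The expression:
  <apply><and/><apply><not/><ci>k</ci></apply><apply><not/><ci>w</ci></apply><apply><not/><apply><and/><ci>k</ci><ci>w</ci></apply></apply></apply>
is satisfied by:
  {w: False, k: False}


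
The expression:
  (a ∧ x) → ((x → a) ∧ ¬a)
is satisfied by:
  {x: False, a: False}
  {a: True, x: False}
  {x: True, a: False}


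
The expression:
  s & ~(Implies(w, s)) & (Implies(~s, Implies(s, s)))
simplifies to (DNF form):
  False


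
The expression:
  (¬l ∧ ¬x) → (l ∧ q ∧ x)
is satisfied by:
  {x: True, l: True}
  {x: True, l: False}
  {l: True, x: False}


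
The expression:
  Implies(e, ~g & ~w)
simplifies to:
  ~e | (~g & ~w)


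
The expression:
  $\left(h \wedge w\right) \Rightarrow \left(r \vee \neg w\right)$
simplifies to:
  $r \vee \neg h \vee \neg w$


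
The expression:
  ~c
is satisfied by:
  {c: False}


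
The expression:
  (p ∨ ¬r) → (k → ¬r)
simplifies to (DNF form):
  ¬k ∨ ¬p ∨ ¬r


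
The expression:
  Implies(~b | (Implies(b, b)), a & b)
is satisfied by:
  {a: True, b: True}


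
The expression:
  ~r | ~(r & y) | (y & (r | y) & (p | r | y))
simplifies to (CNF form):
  True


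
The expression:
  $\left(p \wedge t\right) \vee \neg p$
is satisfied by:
  {t: True, p: False}
  {p: False, t: False}
  {p: True, t: True}


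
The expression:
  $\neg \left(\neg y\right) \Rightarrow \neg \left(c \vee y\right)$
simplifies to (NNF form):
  $\neg y$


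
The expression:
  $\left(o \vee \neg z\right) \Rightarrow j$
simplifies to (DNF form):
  $j \vee \left(z \wedge \neg o\right)$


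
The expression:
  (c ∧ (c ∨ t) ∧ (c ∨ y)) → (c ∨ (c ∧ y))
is always true.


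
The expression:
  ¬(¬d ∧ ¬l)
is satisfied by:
  {d: True, l: True}
  {d: True, l: False}
  {l: True, d: False}


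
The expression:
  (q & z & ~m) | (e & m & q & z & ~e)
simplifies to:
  q & z & ~m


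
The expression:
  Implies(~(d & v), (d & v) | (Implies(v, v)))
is always true.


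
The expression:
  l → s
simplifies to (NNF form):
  s ∨ ¬l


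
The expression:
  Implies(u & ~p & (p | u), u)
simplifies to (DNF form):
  True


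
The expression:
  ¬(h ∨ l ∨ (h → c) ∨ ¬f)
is never true.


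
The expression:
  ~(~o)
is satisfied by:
  {o: True}


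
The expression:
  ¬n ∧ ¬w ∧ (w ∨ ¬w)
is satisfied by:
  {n: False, w: False}


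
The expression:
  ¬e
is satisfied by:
  {e: False}


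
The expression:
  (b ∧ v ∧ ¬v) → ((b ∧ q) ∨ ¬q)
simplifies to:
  True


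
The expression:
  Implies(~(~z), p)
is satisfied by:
  {p: True, z: False}
  {z: False, p: False}
  {z: True, p: True}


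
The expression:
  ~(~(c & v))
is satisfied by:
  {c: True, v: True}


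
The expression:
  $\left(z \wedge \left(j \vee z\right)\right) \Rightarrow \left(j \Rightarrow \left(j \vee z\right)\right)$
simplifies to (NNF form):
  $\text{True}$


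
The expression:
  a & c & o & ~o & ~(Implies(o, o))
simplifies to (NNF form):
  False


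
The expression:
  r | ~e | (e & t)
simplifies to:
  r | t | ~e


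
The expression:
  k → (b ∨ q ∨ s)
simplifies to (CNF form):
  b ∨ q ∨ s ∨ ¬k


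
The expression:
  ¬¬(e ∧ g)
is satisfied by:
  {e: True, g: True}


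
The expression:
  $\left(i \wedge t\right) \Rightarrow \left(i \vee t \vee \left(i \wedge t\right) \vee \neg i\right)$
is always true.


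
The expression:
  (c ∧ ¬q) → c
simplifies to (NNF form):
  True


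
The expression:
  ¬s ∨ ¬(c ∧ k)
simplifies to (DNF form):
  ¬c ∨ ¬k ∨ ¬s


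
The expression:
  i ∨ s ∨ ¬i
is always true.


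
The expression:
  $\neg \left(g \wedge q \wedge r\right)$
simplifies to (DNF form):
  $\neg g \vee \neg q \vee \neg r$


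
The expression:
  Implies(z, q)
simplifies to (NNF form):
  q | ~z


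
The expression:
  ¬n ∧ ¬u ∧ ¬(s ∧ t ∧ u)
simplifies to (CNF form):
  ¬n ∧ ¬u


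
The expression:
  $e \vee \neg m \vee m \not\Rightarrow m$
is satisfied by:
  {e: True, m: False}
  {m: False, e: False}
  {m: True, e: True}


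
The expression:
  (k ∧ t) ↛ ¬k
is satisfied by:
  {t: True, k: True}


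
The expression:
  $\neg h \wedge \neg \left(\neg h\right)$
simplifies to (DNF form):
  $\text{False}$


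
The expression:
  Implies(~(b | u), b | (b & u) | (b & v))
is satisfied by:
  {b: True, u: True}
  {b: True, u: False}
  {u: True, b: False}


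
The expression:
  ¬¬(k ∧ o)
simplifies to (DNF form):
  k ∧ o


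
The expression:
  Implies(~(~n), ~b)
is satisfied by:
  {n: False, b: False}
  {b: True, n: False}
  {n: True, b: False}


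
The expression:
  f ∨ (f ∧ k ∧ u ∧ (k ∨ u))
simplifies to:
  f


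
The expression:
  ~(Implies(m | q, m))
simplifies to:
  q & ~m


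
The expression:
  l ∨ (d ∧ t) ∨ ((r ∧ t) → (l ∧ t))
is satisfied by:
  {l: True, d: True, t: False, r: False}
  {l: True, t: False, d: False, r: False}
  {d: True, l: False, t: False, r: False}
  {l: False, t: False, d: False, r: False}
  {r: True, l: True, d: True, t: False}
  {r: True, l: True, t: False, d: False}
  {r: True, d: True, l: False, t: False}
  {r: True, l: False, t: False, d: False}
  {l: True, t: True, d: True, r: False}
  {l: True, t: True, r: False, d: False}
  {t: True, d: True, r: False, l: False}
  {t: True, r: False, d: False, l: False}
  {l: True, t: True, r: True, d: True}
  {l: True, t: True, r: True, d: False}
  {t: True, r: True, d: True, l: False}


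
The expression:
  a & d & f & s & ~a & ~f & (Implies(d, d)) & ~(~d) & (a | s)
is never true.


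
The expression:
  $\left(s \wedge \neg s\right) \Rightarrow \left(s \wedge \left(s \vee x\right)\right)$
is always true.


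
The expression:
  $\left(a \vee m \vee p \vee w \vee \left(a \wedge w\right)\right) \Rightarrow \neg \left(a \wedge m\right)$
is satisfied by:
  {m: False, a: False}
  {a: True, m: False}
  {m: True, a: False}


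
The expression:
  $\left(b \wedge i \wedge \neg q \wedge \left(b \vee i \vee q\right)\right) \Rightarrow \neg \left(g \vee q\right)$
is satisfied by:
  {q: True, g: False, b: False, i: False}
  {i: False, g: False, q: False, b: False}
  {i: True, q: True, g: False, b: False}
  {i: True, g: False, q: False, b: False}
  {b: True, q: True, i: False, g: False}
  {b: True, i: False, g: False, q: False}
  {b: True, i: True, q: True, g: False}
  {b: True, i: True, g: False, q: False}
  {q: True, g: True, b: False, i: False}
  {g: True, b: False, q: False, i: False}
  {i: True, g: True, q: True, b: False}
  {i: True, g: True, b: False, q: False}
  {q: True, g: True, b: True, i: False}
  {g: True, b: True, i: False, q: False}
  {i: True, g: True, b: True, q: True}


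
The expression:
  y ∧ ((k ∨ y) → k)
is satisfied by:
  {y: True, k: True}


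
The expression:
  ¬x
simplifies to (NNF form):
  ¬x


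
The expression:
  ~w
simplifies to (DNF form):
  ~w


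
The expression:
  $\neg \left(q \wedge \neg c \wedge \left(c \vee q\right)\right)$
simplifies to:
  $c \vee \neg q$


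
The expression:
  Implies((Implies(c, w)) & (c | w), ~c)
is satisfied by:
  {w: False, c: False}
  {c: True, w: False}
  {w: True, c: False}


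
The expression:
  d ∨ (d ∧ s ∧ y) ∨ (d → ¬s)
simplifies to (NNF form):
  True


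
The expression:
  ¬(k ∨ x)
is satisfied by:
  {x: False, k: False}


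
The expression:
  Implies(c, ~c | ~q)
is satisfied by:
  {c: False, q: False}
  {q: True, c: False}
  {c: True, q: False}


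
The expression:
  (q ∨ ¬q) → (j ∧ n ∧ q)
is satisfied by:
  {j: True, q: True, n: True}


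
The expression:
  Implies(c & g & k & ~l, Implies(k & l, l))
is always true.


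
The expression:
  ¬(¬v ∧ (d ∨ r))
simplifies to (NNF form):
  v ∨ (¬d ∧ ¬r)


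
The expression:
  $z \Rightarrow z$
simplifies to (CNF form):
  $\text{True}$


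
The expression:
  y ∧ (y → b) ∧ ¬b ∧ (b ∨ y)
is never true.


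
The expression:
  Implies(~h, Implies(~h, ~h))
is always true.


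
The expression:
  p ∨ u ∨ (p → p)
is always true.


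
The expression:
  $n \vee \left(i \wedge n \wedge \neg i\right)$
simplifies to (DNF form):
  $n$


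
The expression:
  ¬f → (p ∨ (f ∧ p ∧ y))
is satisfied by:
  {p: True, f: True}
  {p: True, f: False}
  {f: True, p: False}


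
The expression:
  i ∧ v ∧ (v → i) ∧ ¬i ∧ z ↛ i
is never true.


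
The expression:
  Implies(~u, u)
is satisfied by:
  {u: True}


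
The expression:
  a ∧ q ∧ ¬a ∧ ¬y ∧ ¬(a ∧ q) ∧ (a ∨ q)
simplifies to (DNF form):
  False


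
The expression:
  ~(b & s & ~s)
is always true.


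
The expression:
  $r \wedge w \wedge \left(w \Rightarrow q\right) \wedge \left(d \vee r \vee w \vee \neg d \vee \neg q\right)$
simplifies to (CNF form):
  $q \wedge r \wedge w$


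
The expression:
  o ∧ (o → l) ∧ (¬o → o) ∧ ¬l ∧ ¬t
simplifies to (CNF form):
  False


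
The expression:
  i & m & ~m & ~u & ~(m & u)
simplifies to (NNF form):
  False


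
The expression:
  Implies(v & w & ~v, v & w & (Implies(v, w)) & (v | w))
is always true.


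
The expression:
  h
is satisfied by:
  {h: True}


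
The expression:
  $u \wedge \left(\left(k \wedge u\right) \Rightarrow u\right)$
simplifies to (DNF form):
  $u$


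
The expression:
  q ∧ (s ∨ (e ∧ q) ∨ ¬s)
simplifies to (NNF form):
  q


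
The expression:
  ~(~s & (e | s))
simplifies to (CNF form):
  s | ~e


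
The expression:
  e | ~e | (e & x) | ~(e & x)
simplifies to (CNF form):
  True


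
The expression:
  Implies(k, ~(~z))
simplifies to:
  z | ~k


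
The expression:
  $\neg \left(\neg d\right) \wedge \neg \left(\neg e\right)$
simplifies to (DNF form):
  $d \wedge e$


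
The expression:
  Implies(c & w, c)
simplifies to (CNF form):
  True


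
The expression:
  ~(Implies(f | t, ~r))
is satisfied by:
  {r: True, t: True, f: True}
  {r: True, t: True, f: False}
  {r: True, f: True, t: False}


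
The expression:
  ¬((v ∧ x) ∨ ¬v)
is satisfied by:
  {v: True, x: False}


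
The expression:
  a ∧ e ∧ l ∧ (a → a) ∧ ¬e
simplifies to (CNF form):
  False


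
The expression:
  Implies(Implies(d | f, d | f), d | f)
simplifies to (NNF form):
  d | f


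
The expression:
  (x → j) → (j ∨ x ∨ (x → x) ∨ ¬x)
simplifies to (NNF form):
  True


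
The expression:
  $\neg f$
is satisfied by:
  {f: False}


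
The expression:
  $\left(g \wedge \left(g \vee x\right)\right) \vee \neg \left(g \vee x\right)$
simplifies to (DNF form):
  $g \vee \neg x$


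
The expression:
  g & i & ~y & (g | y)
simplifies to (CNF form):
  g & i & ~y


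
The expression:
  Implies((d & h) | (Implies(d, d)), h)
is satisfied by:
  {h: True}


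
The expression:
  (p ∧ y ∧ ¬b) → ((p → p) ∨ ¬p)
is always true.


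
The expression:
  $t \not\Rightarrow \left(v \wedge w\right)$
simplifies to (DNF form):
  $\left(t \wedge \neg v\right) \vee \left(t \wedge \neg w\right)$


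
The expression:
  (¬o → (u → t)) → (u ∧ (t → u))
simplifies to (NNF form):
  u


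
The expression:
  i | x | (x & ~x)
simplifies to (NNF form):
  i | x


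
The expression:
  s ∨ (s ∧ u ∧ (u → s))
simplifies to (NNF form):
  s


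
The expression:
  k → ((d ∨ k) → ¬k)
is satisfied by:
  {k: False}


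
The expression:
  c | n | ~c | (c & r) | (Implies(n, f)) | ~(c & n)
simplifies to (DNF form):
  True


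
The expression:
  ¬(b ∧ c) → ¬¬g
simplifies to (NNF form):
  g ∨ (b ∧ c)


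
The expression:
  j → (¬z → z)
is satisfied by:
  {z: True, j: False}
  {j: False, z: False}
  {j: True, z: True}


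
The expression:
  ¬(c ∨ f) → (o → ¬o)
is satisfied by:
  {c: True, f: True, o: False}
  {c: True, f: False, o: False}
  {f: True, c: False, o: False}
  {c: False, f: False, o: False}
  {o: True, c: True, f: True}
  {o: True, c: True, f: False}
  {o: True, f: True, c: False}


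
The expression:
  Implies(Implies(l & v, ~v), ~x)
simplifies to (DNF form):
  ~x | (l & v)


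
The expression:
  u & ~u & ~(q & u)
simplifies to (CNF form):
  False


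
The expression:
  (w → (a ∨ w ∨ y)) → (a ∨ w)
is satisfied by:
  {a: True, w: True}
  {a: True, w: False}
  {w: True, a: False}


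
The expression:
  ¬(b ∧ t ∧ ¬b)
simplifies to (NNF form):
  True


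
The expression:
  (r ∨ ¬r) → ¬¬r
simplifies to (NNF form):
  r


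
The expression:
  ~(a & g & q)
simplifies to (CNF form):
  ~a | ~g | ~q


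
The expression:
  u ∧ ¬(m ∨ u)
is never true.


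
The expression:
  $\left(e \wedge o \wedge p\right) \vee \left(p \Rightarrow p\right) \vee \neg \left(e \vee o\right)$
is always true.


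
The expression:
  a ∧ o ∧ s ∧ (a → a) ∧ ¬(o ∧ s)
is never true.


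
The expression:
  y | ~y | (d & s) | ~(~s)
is always true.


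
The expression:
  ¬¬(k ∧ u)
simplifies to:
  k ∧ u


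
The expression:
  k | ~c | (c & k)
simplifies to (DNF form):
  k | ~c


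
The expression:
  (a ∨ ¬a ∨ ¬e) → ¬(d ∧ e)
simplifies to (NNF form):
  ¬d ∨ ¬e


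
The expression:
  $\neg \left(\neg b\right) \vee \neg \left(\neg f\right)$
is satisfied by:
  {b: True, f: True}
  {b: True, f: False}
  {f: True, b: False}


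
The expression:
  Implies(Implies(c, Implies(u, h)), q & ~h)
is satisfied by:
  {q: True, u: True, c: True, h: False}
  {q: True, u: True, c: False, h: False}
  {q: True, c: True, u: False, h: False}
  {q: True, c: False, u: False, h: False}
  {u: True, c: True, q: False, h: False}


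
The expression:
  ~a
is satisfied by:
  {a: False}


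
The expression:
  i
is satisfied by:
  {i: True}


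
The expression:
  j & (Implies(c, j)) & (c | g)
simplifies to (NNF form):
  j & (c | g)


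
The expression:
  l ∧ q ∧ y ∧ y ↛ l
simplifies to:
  False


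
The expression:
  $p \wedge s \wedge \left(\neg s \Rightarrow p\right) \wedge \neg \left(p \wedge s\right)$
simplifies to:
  $\text{False}$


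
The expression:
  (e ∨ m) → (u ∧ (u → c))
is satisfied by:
  {c: True, u: True, m: False, e: False}
  {c: True, m: False, u: False, e: False}
  {u: True, c: False, m: False, e: False}
  {c: False, m: False, u: False, e: False}
  {c: True, e: True, u: True, m: False}
  {c: True, m: True, u: True, e: False}
  {e: True, c: True, m: True, u: True}


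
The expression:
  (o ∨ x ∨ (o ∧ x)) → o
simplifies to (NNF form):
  o ∨ ¬x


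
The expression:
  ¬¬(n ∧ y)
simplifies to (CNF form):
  n ∧ y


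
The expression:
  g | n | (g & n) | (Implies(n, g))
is always true.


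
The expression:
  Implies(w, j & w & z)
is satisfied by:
  {z: True, j: True, w: False}
  {z: True, j: False, w: False}
  {j: True, z: False, w: False}
  {z: False, j: False, w: False}
  {z: True, w: True, j: True}


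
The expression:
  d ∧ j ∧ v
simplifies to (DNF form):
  d ∧ j ∧ v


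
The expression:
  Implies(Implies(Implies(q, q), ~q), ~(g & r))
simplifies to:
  q | ~g | ~r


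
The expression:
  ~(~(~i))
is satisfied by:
  {i: False}


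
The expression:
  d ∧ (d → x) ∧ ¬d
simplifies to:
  False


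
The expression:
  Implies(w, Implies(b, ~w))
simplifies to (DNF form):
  ~b | ~w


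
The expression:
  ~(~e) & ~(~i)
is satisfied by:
  {i: True, e: True}


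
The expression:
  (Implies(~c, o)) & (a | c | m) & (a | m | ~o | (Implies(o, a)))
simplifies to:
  (a & o) | (m & o) | (c & ~o)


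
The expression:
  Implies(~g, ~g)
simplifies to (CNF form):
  True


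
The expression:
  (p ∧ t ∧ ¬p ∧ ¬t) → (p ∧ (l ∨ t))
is always true.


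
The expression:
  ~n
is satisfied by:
  {n: False}


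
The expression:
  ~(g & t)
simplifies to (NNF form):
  ~g | ~t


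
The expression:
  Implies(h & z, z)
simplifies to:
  True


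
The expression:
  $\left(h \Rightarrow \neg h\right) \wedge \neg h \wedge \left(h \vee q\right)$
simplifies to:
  $q \wedge \neg h$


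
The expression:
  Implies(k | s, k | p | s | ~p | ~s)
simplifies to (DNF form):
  True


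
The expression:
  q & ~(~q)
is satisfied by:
  {q: True}


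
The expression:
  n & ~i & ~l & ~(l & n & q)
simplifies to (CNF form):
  n & ~i & ~l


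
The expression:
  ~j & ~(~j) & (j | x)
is never true.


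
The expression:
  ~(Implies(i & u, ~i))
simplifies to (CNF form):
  i & u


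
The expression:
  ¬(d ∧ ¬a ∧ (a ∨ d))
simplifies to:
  a ∨ ¬d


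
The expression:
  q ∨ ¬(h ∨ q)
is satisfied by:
  {q: True, h: False}
  {h: False, q: False}
  {h: True, q: True}


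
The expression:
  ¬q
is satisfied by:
  {q: False}


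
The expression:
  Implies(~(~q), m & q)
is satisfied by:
  {m: True, q: False}
  {q: False, m: False}
  {q: True, m: True}


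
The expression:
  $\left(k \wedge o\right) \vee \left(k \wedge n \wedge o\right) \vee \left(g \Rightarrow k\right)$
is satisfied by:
  {k: True, g: False}
  {g: False, k: False}
  {g: True, k: True}


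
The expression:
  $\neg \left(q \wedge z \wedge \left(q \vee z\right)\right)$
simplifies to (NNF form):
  $\neg q \vee \neg z$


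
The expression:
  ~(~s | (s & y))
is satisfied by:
  {s: True, y: False}


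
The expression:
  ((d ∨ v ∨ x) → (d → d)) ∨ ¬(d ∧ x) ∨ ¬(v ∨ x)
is always true.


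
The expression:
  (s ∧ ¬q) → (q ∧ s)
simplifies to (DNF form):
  q ∨ ¬s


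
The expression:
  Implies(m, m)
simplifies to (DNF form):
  True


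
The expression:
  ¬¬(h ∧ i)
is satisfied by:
  {h: True, i: True}


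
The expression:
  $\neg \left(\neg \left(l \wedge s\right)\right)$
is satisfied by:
  {s: True, l: True}


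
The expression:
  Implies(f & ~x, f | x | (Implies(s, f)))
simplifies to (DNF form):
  True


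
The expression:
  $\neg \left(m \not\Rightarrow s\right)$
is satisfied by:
  {s: True, m: False}
  {m: False, s: False}
  {m: True, s: True}


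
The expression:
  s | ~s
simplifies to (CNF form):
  True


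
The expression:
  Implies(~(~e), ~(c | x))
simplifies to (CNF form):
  (~c | ~e) & (~e | ~x)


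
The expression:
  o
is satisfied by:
  {o: True}


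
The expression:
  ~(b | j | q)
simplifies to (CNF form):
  ~b & ~j & ~q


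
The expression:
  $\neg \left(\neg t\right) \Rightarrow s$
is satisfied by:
  {s: True, t: False}
  {t: False, s: False}
  {t: True, s: True}


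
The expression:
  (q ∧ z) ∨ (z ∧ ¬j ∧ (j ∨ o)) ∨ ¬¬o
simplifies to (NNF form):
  o ∨ (q ∧ z)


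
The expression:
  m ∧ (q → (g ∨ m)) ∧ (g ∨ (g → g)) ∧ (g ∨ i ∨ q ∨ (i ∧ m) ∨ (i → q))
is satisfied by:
  {m: True}


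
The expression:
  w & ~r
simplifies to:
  w & ~r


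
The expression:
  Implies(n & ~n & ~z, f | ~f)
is always true.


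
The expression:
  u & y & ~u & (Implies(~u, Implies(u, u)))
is never true.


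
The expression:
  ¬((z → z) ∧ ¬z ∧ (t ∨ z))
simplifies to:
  z ∨ ¬t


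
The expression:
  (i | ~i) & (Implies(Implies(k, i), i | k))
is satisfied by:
  {i: True, k: True}
  {i: True, k: False}
  {k: True, i: False}


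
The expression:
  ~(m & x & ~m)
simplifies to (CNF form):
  True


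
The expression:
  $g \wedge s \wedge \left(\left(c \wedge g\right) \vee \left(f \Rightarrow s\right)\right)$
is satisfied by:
  {s: True, g: True}


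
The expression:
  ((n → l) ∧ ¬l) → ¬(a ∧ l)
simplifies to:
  True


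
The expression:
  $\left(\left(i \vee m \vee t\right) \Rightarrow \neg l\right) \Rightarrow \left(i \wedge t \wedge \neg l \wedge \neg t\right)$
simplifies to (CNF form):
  $l \wedge \left(i \vee m \vee t\right)$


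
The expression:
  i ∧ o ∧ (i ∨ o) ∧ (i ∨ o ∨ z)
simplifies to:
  i ∧ o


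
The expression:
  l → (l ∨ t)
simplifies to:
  True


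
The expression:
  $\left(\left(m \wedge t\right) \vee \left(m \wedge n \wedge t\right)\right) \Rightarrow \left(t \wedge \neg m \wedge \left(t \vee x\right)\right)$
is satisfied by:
  {m: False, t: False}
  {t: True, m: False}
  {m: True, t: False}


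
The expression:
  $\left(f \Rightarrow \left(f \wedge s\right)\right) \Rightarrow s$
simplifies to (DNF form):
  $f \vee s$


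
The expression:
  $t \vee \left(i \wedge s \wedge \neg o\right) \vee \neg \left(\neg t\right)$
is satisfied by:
  {t: True, s: True, i: True, o: False}
  {t: True, s: True, i: False, o: False}
  {t: True, i: True, s: False, o: False}
  {t: True, i: False, s: False, o: False}
  {t: True, o: True, s: True, i: True}
  {t: True, o: True, s: True, i: False}
  {t: True, o: True, s: False, i: True}
  {t: True, o: True, s: False, i: False}
  {s: True, i: True, t: False, o: False}


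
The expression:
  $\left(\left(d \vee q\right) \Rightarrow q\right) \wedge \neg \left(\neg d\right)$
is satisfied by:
  {d: True, q: True}


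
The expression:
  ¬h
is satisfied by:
  {h: False}


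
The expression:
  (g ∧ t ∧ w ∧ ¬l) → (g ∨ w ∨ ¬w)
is always true.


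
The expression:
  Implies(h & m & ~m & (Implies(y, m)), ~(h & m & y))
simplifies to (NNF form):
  True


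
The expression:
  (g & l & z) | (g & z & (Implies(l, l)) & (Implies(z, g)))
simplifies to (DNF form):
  g & z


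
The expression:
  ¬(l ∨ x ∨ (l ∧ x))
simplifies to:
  ¬l ∧ ¬x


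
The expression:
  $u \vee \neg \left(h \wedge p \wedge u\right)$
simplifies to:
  $\text{True}$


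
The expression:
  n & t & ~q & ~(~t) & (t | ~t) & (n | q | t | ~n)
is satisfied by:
  {t: True, n: True, q: False}


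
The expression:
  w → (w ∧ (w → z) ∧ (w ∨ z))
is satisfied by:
  {z: True, w: False}
  {w: False, z: False}
  {w: True, z: True}


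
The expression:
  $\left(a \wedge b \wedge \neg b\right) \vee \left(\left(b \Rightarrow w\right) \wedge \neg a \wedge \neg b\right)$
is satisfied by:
  {b: False, a: False}


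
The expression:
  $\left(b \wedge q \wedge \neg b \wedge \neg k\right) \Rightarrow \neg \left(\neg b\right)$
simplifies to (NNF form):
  $\text{True}$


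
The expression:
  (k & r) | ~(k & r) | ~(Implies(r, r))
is always true.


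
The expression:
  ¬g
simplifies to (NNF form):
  ¬g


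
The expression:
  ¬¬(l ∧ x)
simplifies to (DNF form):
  l ∧ x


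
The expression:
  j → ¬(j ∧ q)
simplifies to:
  ¬j ∨ ¬q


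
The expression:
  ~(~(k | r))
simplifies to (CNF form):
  k | r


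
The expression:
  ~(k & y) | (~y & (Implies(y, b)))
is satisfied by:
  {k: False, y: False}
  {y: True, k: False}
  {k: True, y: False}


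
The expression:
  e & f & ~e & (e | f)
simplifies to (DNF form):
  False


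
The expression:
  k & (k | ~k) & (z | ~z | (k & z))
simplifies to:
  k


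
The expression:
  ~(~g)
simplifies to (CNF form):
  g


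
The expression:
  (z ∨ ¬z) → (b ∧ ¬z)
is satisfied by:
  {b: True, z: False}


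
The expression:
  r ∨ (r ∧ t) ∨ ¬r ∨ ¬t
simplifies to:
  True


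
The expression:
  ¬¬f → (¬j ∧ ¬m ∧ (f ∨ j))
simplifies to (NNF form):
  (¬j ∧ ¬m) ∨ ¬f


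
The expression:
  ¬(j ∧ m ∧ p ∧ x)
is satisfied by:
  {p: False, m: False, x: False, j: False}
  {j: True, p: False, m: False, x: False}
  {x: True, p: False, m: False, j: False}
  {j: True, x: True, p: False, m: False}
  {m: True, j: False, p: False, x: False}
  {j: True, m: True, p: False, x: False}
  {x: True, m: True, j: False, p: False}
  {j: True, x: True, m: True, p: False}
  {p: True, x: False, m: False, j: False}
  {j: True, p: True, x: False, m: False}
  {x: True, p: True, j: False, m: False}
  {j: True, x: True, p: True, m: False}
  {m: True, p: True, x: False, j: False}
  {j: True, m: True, p: True, x: False}
  {x: True, m: True, p: True, j: False}
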